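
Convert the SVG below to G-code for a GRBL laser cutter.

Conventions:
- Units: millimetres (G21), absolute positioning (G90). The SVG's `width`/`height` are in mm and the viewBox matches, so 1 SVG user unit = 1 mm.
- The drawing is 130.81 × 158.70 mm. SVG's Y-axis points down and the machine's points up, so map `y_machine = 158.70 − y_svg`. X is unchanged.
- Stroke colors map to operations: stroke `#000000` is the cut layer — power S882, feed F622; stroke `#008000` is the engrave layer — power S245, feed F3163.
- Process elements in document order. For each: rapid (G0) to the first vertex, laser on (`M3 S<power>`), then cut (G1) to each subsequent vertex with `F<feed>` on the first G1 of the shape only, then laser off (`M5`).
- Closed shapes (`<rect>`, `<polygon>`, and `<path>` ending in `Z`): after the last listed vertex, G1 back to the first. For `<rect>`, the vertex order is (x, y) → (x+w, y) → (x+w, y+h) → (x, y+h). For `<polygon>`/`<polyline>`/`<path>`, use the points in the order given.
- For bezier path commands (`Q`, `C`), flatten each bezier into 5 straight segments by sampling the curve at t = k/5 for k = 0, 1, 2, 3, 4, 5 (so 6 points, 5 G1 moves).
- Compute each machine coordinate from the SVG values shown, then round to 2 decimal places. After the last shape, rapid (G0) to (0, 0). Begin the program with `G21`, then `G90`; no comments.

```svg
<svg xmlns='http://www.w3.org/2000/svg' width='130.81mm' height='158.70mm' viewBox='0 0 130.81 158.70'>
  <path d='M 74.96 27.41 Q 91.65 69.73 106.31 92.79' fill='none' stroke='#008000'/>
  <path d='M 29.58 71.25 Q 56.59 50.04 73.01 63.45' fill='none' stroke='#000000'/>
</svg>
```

1 u = 1 mm; y_m = 158.70 − y.

[1] `<path>` quadratic bezier, #008000→engrave S245 F3163: (74.96,131.29) → (81.55,115.13) → (87.99,100.52) → (94.26,87.44) → (100.36,75.90) → (106.31,65.91)

[2] `<path>` quadratic bezier, #000000→cut S882 F622: (29.58,87.45) → (39.96,94.55) → (49.49,98.88) → (58.18,100.44) → (66.02,99.23) → (73.01,95.25)

G21
G90
G0 X74.96 Y131.29
M3 S245
G1 X81.55 Y115.13 F3163
G1 X87.99 Y100.52
G1 X94.26 Y87.44
G1 X100.36 Y75.90
G1 X106.31 Y65.91
M5
G0 X29.58 Y87.45
M3 S882
G1 X39.96 Y94.55 F622
G1 X49.49 Y98.88
G1 X58.18 Y100.44
G1 X66.02 Y99.23
G1 X73.01 Y95.25
M5
G0 X0.00 Y0.00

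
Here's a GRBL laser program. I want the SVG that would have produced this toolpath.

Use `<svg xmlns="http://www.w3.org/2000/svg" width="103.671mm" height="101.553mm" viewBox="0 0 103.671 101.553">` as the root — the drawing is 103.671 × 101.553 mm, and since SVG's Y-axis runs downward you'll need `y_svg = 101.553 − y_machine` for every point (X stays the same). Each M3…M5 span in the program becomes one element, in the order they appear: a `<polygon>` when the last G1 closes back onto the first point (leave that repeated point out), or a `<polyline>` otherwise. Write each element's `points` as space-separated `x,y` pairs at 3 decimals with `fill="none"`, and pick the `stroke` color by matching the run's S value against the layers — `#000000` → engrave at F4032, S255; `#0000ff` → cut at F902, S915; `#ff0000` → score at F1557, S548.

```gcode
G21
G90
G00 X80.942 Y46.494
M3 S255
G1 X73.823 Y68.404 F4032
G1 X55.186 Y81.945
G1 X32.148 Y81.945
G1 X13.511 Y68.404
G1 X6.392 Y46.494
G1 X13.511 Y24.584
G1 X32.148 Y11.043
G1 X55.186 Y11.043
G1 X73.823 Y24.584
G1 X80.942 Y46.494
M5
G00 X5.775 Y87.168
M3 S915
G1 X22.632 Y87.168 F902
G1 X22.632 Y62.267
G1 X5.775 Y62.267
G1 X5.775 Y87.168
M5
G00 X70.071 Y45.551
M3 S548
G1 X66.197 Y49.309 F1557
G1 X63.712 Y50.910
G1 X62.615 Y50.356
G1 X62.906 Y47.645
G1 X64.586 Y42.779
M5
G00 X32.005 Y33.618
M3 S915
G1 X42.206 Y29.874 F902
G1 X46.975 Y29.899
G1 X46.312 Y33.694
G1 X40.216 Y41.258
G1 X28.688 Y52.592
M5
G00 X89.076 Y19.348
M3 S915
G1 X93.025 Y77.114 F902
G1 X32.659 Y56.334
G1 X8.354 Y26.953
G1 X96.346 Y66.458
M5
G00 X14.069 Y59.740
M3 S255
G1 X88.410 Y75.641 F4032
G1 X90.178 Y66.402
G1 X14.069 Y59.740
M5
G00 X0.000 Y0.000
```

Each laser-on run becomes one SVG element. Flip Y back into SVG space with y_svg = 101.553 − y_machine.

Run 1: the run's S255 means `#000000` (engrave). The run returns to its start, so emit a `<polygon>` with points (Y-flipped): 80.942,55.059 73.823,33.149 55.186,19.608 32.148,19.608 13.511,33.149 6.392,55.059 13.511,76.969 32.148,90.510 55.186,90.510 73.823,76.969.

Run 2: power S915 maps to stroke `#0000ff` (cut). The run returns to its start, so emit a `<polygon>` with points (Y-flipped): 5.775,14.385 22.632,14.385 22.632,39.286 5.775,39.286.

Run 3: S548 ⇒ score layer `#ff0000`. The run is open, so emit a `<polyline>` with points (Y-flipped): 70.071,56.002 66.197,52.244 63.712,50.643 62.615,51.197 62.906,53.908 64.586,58.774.

Run 4: power S915 maps to stroke `#0000ff` (cut). The run is open, so emit a `<polyline>` with points (Y-flipped): 32.005,67.935 42.206,71.679 46.975,71.654 46.312,67.859 40.216,60.295 28.688,48.961.

Run 5: S915 ⇒ cut layer `#0000ff`. The run is open, so emit a `<polyline>` with points (Y-flipped): 89.076,82.205 93.025,24.439 32.659,45.219 8.354,74.600 96.346,35.095.

Run 6: S255 ⇒ engrave layer `#000000`. The run returns to its start, so emit a `<polygon>` with points (Y-flipped): 14.069,41.813 88.410,25.912 90.178,35.151.

<svg xmlns="http://www.w3.org/2000/svg" width="103.671mm" height="101.553mm" viewBox="0 0 103.671 101.553">
  <polygon points="80.942,55.059 73.823,33.149 55.186,19.608 32.148,19.608 13.511,33.149 6.392,55.059 13.511,76.969 32.148,90.510 55.186,90.510 73.823,76.969" fill="none" stroke="#000000"/>
  <polygon points="5.775,14.385 22.632,14.385 22.632,39.286 5.775,39.286" fill="none" stroke="#0000ff"/>
  <polyline points="70.071,56.002 66.197,52.244 63.712,50.643 62.615,51.197 62.906,53.908 64.586,58.774" fill="none" stroke="#ff0000"/>
  <polyline points="32.005,67.935 42.206,71.679 46.975,71.654 46.312,67.859 40.216,60.295 28.688,48.961" fill="none" stroke="#0000ff"/>
  <polyline points="89.076,82.205 93.025,24.439 32.659,45.219 8.354,74.600 96.346,35.095" fill="none" stroke="#0000ff"/>
  <polygon points="14.069,41.813 88.410,25.912 90.178,35.151" fill="none" stroke="#000000"/>
</svg>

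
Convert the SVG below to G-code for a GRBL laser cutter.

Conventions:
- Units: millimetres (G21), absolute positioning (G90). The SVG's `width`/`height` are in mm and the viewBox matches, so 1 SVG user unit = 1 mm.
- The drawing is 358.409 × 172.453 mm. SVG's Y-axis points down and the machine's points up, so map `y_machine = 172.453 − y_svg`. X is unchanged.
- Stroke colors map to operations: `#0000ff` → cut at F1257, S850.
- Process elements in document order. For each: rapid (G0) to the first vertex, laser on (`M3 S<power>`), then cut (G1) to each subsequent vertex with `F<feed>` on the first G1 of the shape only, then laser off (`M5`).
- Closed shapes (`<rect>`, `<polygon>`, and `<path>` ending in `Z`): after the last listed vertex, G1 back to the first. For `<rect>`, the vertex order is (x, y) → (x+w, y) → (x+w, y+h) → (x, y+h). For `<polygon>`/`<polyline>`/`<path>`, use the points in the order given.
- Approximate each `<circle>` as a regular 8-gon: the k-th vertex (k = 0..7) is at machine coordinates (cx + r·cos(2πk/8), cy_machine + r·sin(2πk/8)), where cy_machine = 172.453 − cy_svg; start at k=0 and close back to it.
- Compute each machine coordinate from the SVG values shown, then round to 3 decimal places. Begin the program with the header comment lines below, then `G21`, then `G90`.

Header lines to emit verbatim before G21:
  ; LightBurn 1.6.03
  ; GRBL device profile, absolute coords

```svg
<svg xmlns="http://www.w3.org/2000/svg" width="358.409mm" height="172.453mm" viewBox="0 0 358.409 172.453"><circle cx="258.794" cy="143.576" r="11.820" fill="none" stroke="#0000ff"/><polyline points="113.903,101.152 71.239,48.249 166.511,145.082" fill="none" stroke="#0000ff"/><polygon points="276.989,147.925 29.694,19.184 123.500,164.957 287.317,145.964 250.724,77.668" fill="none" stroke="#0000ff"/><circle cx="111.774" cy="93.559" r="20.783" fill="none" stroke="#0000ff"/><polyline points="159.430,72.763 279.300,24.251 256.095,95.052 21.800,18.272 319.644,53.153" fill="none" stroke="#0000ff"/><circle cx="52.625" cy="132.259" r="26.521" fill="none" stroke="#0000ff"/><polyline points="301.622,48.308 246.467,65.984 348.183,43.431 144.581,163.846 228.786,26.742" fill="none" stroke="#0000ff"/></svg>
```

Since the viewBox matches the mm dimensions, user units are millimetres directly. The only transform is the Y-flip y_m = 172.453 − y_svg.

Shape 1 is a circle drawn with `<circle>`. Its stroke #0000ff means cut at S850, F1257. After flipping Y the toolpath is (270.614,28.877) → (267.152,37.235) → (258.794,40.697) → (250.436,37.235) → (246.974,28.877) → (250.436,20.519) → (258.794,17.057) → (267.152,20.519) → (270.614,28.877), returning to the start.

Shape 2 is a open polyline drawn with `<polyline>`. Its stroke #0000ff means cut at S850, F1257. After flipping Y the toolpath is (113.903,71.301) → (71.239,124.204) → (166.511,27.371).

Shape 3 is a closed polygon drawn with `<polygon>`. Its stroke #0000ff means cut at S850, F1257. After flipping Y the toolpath is (276.989,24.528) → (29.694,153.269) → (123.500,7.496) → (287.317,26.489) → (250.724,94.785) → (276.989,24.528), returning to the start.

Shape 4 is a circle drawn with `<circle>`. Its stroke #0000ff means cut at S850, F1257. After flipping Y the toolpath is (132.557,78.894) → (126.470,93.590) → (111.774,99.677) → (97.078,93.590) → (90.991,78.894) → (97.078,64.198) → (111.774,58.111) → (126.470,64.198) → (132.557,78.894), returning to the start.

Shape 5 is a open polyline drawn with `<polyline>`. Its stroke #0000ff means cut at S850, F1257. After flipping Y the toolpath is (159.430,99.690) → (279.300,148.202) → (256.095,77.401) → (21.800,154.181) → (319.644,119.300).

Shape 6 is a circle drawn with `<circle>`. Its stroke #0000ff means cut at S850, F1257. After flipping Y the toolpath is (79.146,40.194) → (71.378,58.947) → (52.625,66.715) → (33.872,58.947) → (26.104,40.194) → (33.872,21.441) → (52.625,13.673) → (71.378,21.441) → (79.146,40.194), returning to the start.

Shape 7 is a open polyline drawn with `<polyline>`. Its stroke #0000ff means cut at S850, F1257. After flipping Y the toolpath is (301.622,124.145) → (246.467,106.469) → (348.183,129.022) → (144.581,8.607) → (228.786,145.711).

; LightBurn 1.6.03
; GRBL device profile, absolute coords
G21
G90
G0 X270.614 Y28.877
M3 S850
G1 X267.152 Y37.235 F1257
G1 X258.794 Y40.697
G1 X250.436 Y37.235
G1 X246.974 Y28.877
G1 X250.436 Y20.519
G1 X258.794 Y17.057
G1 X267.152 Y20.519
G1 X270.614 Y28.877
M5
G0 X113.903 Y71.301
M3 S850
G1 X71.239 Y124.204 F1257
G1 X166.511 Y27.371
M5
G0 X276.989 Y24.528
M3 S850
G1 X29.694 Y153.269 F1257
G1 X123.500 Y7.496
G1 X287.317 Y26.489
G1 X250.724 Y94.785
G1 X276.989 Y24.528
M5
G0 X132.557 Y78.894
M3 S850
G1 X126.470 Y93.590 F1257
G1 X111.774 Y99.677
G1 X97.078 Y93.590
G1 X90.991 Y78.894
G1 X97.078 Y64.198
G1 X111.774 Y58.111
G1 X126.470 Y64.198
G1 X132.557 Y78.894
M5
G0 X159.430 Y99.690
M3 S850
G1 X279.300 Y148.202 F1257
G1 X256.095 Y77.401
G1 X21.800 Y154.181
G1 X319.644 Y119.300
M5
G0 X79.146 Y40.194
M3 S850
G1 X71.378 Y58.947 F1257
G1 X52.625 Y66.715
G1 X33.872 Y58.947
G1 X26.104 Y40.194
G1 X33.872 Y21.441
G1 X52.625 Y13.673
G1 X71.378 Y21.441
G1 X79.146 Y40.194
M5
G0 X301.622 Y124.145
M3 S850
G1 X246.467 Y106.469 F1257
G1 X348.183 Y129.022
G1 X144.581 Y8.607
G1 X228.786 Y145.711
M5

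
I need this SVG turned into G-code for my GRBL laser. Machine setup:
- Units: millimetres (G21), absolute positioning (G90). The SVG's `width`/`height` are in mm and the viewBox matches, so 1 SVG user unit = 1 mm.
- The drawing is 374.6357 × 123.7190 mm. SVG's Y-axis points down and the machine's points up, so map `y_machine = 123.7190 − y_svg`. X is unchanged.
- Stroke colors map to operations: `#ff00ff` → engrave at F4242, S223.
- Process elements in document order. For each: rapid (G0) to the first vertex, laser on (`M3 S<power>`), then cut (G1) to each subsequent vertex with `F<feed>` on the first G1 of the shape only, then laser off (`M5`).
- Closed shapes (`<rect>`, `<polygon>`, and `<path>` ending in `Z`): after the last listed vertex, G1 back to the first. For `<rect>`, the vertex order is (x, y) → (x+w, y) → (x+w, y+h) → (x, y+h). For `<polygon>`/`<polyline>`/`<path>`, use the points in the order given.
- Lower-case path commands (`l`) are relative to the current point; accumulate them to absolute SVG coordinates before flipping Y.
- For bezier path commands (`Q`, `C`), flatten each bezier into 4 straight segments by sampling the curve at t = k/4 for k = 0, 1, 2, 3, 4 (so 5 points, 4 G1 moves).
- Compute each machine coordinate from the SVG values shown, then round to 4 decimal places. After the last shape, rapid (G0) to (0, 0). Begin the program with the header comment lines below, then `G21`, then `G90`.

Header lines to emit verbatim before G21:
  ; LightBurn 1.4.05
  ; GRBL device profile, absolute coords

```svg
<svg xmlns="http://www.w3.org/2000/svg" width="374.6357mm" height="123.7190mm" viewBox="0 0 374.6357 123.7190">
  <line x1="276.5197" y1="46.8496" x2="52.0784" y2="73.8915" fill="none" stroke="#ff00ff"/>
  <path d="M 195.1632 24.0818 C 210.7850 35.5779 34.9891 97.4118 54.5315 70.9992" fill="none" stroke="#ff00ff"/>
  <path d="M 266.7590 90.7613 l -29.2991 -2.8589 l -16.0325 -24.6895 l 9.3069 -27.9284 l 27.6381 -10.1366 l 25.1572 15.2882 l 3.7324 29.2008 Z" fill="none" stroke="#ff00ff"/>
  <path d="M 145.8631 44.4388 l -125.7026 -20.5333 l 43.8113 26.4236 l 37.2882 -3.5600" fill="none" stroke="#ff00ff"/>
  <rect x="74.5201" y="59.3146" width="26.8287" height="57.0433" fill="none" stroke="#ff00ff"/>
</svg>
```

; LightBurn 1.4.05
; GRBL device profile, absolute coords
G21
G90
G0 X276.5197 Y76.8694
M3 S223
G1 X52.0784 Y49.8275 F4242
M5
G0 X195.1632 Y99.6372
M3 S223
G1 X177.0318 Y83.7422 F4242
G1 X123.3771 Y61.9627
G1 X70.4576 Y47.2912
G1 X54.5315 Y52.7198
M5
G0 X266.7590 Y32.9577
M3 S223
G1 X237.4599 Y35.8166 F4242
G1 X221.4274 Y60.5061
G1 X230.7343 Y88.4345
G1 X258.3724 Y98.5711
G1 X283.5296 Y83.2829
G1 X287.2620 Y54.0821
G1 X266.7590 Y32.9577
M5
G0 X145.8631 Y79.2802
M3 S223
G1 X20.1605 Y99.8135 F4242
G1 X63.9718 Y73.3899
G1 X101.2600 Y76.9499
M5
G0 X74.5201 Y64.4044
M3 S223
G1 X101.3488 Y64.4044 F4242
G1 X101.3488 Y7.3611
G1 X74.5201 Y7.3611
G1 X74.5201 Y64.4044
M5
G0 X0.0000 Y0.0000

Since the viewBox matches the mm dimensions, user units are millimetres directly. The only transform is the Y-flip y_m = 123.7190 − y_svg.

Shape 1 is a line segment drawn with `<line>`. Its stroke #ff00ff means engrave at S223, F4242. After flipping Y the toolpath is (276.5197,76.8694) → (52.0784,49.8275).

Shape 2 is a cubic bezier drawn with `<path>`. Its stroke #ff00ff means engrave at S223, F4242. After flipping Y the toolpath is (195.1632,99.6372) → (177.0318,83.7422) → (123.3771,61.9627) → (70.4576,47.2912) → (54.5315,52.7198).

Shape 3 is a regular polygon drawn with `<path>`. Its stroke #ff00ff means engrave at S223, F4242. After flipping Y the toolpath is (266.7590,32.9577) → (237.4599,35.8166) → (221.4274,60.5061) → (230.7343,88.4345) → (258.3724,98.5711) → (283.5296,83.2829) → (287.2620,54.0821) → (266.7590,32.9577), returning to the start.

Shape 4 is a open polyline drawn with `<path>`. Its stroke #ff00ff means engrave at S223, F4242. After flipping Y the toolpath is (145.8631,79.2802) → (20.1605,99.8135) → (63.9718,73.3899) → (101.2600,76.9499).

Shape 5 is a rectangle drawn with `<rect>`. Its stroke #ff00ff means engrave at S223, F4242. After flipping Y the toolpath is (74.5201,64.4044) → (101.3488,64.4044) → (101.3488,7.3611) → (74.5201,7.3611) → (74.5201,64.4044), returning to the start.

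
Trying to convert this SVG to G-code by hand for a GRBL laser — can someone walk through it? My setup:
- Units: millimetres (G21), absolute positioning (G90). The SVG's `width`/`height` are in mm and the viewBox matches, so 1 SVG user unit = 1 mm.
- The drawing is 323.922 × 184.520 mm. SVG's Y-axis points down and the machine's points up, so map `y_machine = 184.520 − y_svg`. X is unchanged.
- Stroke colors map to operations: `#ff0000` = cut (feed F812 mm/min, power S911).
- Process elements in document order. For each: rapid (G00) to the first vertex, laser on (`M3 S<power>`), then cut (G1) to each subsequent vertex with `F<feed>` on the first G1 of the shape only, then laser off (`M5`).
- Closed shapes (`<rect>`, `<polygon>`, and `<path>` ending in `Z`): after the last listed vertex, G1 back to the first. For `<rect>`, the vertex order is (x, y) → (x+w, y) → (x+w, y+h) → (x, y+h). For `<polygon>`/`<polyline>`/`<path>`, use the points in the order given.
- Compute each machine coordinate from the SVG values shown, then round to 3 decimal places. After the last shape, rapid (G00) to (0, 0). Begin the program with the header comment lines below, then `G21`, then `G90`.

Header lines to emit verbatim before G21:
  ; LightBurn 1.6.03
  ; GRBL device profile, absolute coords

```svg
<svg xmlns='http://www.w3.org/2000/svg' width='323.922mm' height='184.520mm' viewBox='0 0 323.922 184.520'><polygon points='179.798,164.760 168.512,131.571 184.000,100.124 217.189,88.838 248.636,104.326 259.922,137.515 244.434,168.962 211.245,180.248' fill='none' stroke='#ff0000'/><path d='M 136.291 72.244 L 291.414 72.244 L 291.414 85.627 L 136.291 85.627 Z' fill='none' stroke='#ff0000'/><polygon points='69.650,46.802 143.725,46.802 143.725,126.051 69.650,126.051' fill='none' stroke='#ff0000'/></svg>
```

; LightBurn 1.6.03
; GRBL device profile, absolute coords
G21
G90
G00 X179.798 Y19.760
M3 S911
G1 X168.512 Y52.949 F812
G1 X184.000 Y84.396
G1 X217.189 Y95.682
G1 X248.636 Y80.194
G1 X259.922 Y47.005
G1 X244.434 Y15.558
G1 X211.245 Y4.272
G1 X179.798 Y19.760
M5
G00 X136.291 Y112.276
M3 S911
G1 X291.414 Y112.276 F812
G1 X291.414 Y98.893
G1 X136.291 Y98.893
G1 X136.291 Y112.276
M5
G00 X69.650 Y137.718
M3 S911
G1 X143.725 Y137.718 F812
G1 X143.725 Y58.469
G1 X69.650 Y58.469
G1 X69.650 Y137.718
M5
G00 X0.000 Y0.000

1 u = 1 mm; y_m = 184.520 − y.

[1] `<polygon>` regular polygon, #ff0000→cut S911 F812: (179.798,19.760) → (168.512,52.949) → (184.000,84.396) → (217.189,95.682) → (248.636,80.194) → (259.922,47.005) → (244.434,15.558) → (211.245,4.272) → (179.798,19.760) (closed)

[2] `<path>` rectangle, #ff0000→cut S911 F812: (136.291,112.276) → (291.414,112.276) → (291.414,98.893) → (136.291,98.893) → (136.291,112.276) (closed)

[3] `<polygon>` rectangle, #ff0000→cut S911 F812: (69.650,137.718) → (143.725,137.718) → (143.725,58.469) → (69.650,58.469) → (69.650,137.718) (closed)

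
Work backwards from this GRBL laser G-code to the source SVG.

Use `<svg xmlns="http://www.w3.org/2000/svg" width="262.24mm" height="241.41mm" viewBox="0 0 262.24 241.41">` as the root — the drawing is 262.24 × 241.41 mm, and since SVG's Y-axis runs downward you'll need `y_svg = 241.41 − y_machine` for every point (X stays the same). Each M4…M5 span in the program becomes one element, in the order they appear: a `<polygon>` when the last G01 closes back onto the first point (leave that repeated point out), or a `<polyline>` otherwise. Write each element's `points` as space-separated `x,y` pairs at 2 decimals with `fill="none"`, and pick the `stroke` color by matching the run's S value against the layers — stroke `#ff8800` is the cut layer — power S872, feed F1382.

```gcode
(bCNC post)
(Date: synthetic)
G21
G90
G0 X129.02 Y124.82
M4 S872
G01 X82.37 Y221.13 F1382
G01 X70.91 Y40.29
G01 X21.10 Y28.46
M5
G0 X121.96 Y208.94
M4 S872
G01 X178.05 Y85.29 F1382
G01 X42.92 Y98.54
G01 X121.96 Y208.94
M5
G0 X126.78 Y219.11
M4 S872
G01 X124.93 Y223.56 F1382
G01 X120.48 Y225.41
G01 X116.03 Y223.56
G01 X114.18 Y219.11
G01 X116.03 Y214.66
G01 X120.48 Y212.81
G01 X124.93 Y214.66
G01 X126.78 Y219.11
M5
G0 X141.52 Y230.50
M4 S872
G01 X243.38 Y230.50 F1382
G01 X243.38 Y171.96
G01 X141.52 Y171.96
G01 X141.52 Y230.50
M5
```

<svg xmlns="http://www.w3.org/2000/svg" width="262.24mm" height="241.41mm" viewBox="0 0 262.24 241.41">
  <polyline points="129.02,116.59 82.37,20.28 70.91,201.12 21.10,212.95" fill="none" stroke="#ff8800"/>
  <polygon points="121.96,32.47 178.05,156.12 42.92,142.87" fill="none" stroke="#ff8800"/>
  <polygon points="126.78,22.30 124.93,17.85 120.48,16.00 116.03,17.85 114.18,22.30 116.03,26.75 120.48,28.60 124.93,26.75" fill="none" stroke="#ff8800"/>
  <polygon points="141.52,10.91 243.38,10.91 243.38,69.45 141.52,69.45" fill="none" stroke="#ff8800"/>
</svg>

y_svg = 241.41 − y_m. Every run uses S872, so all elements get stroke `#ff8800` (cut).

[1] open run; points: 129.02,116.59 82.37,20.28 70.91,201.12 21.10,212.95

[2] closed run; points: 121.96,32.47 178.05,156.12 42.92,142.87

[3] closed run; points: 126.78,22.30 124.93,17.85 120.48,16.00 116.03,17.85 114.18,22.30 116.03,26.75 120.48,28.60 124.93,26.75

[4] closed run; points: 141.52,10.91 243.38,10.91 243.38,69.45 141.52,69.45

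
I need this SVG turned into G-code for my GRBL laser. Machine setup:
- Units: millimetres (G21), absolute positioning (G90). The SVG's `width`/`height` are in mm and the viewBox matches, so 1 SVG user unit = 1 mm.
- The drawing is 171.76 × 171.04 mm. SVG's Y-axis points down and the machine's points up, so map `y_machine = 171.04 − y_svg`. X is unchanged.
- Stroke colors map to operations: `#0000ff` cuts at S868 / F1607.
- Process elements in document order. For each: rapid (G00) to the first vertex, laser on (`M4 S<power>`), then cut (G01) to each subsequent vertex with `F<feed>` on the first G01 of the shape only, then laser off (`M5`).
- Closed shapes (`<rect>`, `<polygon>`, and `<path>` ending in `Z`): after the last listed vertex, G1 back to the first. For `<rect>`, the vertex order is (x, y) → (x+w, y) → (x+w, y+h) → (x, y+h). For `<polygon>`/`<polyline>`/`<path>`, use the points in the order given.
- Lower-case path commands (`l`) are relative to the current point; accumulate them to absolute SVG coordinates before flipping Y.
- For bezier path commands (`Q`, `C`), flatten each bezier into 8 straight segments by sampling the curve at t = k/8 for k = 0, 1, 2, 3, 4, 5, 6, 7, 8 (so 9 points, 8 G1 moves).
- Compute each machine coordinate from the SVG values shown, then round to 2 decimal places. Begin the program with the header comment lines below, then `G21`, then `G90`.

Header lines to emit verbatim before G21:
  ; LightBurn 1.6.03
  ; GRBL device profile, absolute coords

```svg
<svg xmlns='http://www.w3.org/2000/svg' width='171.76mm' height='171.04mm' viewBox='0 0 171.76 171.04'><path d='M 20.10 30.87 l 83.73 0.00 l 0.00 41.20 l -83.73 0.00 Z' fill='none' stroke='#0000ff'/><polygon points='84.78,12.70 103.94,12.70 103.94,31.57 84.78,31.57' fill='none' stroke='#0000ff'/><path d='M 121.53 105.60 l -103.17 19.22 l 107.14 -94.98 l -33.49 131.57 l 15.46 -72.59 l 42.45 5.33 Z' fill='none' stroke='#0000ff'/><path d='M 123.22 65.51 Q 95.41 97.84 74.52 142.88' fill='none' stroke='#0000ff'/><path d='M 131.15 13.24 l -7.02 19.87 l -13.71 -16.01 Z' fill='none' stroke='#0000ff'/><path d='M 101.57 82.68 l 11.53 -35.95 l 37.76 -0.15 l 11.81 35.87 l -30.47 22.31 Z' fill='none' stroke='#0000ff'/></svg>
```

; LightBurn 1.6.03
; GRBL device profile, absolute coords
G21
G90
G00 X20.10 Y140.17
M4 S868
G01 X103.83 Y140.17 F1607
G01 X103.83 Y98.97
G01 X20.10 Y98.97
G01 X20.10 Y140.17
M5
G00 X84.78 Y158.34
M4 S868
G01 X103.94 Y158.34 F1607
G01 X103.94 Y139.47
G01 X84.78 Y139.47
G01 X84.78 Y158.34
M5
G00 X121.53 Y65.44
M4 S868
G01 X18.36 Y46.22 F1607
G01 X125.50 Y141.20
G01 X92.01 Y9.63
G01 X107.47 Y82.22
G01 X149.92 Y76.89
G01 X121.53 Y65.44
M5
G00 X123.22 Y105.53
M4 S868
G01 X116.38 Y97.25 F1607
G01 X109.75 Y88.57
G01 X103.34 Y79.50
G01 X97.14 Y70.02
G01 X91.16 Y60.15
G01 X85.40 Y49.89
G01 X79.85 Y39.22
G01 X74.52 Y28.16
M5
G00 X131.15 Y157.80
M4 S868
G01 X124.13 Y137.93 F1607
G01 X110.42 Y153.94
G01 X131.15 Y157.80
M5
G00 X101.57 Y88.36
M4 S868
G01 X113.10 Y124.31 F1607
G01 X150.86 Y124.46
G01 X162.67 Y88.59
G01 X132.20 Y66.28
G01 X101.57 Y88.36
M5

1 u = 1 mm; y_m = 171.04 − y.

[1] `<path>` rectangle, #0000ff→cut S868 F1607: (20.10,140.17) → (103.83,140.17) → (103.83,98.97) → (20.10,98.97) → (20.10,140.17) (closed)

[2] `<polygon>` rectangle, #0000ff→cut S868 F1607: (84.78,158.34) → (103.94,158.34) → (103.94,139.47) → (84.78,139.47) → (84.78,158.34) (closed)

[3] `<path>` closed polygon, #0000ff→cut S868 F1607: (121.53,65.44) → (18.36,46.22) → (125.50,141.20) → (92.01,9.63) → (107.47,82.22) → (149.92,76.89) → (121.53,65.44) (closed)

[4] `<path>` quadratic bezier, #0000ff→cut S868 F1607: (123.22,105.53) → (116.38,97.25) → (109.75,88.57) → (103.34,79.50) → (97.14,70.02) → (91.16,60.15) → (85.40,49.89) → (79.85,39.22) → (74.52,28.16)

[5] `<path>` regular polygon, #0000ff→cut S868 F1607: (131.15,157.80) → (124.13,137.93) → (110.42,153.94) → (131.15,157.80) (closed)

[6] `<path>` regular polygon, #0000ff→cut S868 F1607: (101.57,88.36) → (113.10,124.31) → (150.86,124.46) → (162.67,88.59) → (132.20,66.28) → (101.57,88.36) (closed)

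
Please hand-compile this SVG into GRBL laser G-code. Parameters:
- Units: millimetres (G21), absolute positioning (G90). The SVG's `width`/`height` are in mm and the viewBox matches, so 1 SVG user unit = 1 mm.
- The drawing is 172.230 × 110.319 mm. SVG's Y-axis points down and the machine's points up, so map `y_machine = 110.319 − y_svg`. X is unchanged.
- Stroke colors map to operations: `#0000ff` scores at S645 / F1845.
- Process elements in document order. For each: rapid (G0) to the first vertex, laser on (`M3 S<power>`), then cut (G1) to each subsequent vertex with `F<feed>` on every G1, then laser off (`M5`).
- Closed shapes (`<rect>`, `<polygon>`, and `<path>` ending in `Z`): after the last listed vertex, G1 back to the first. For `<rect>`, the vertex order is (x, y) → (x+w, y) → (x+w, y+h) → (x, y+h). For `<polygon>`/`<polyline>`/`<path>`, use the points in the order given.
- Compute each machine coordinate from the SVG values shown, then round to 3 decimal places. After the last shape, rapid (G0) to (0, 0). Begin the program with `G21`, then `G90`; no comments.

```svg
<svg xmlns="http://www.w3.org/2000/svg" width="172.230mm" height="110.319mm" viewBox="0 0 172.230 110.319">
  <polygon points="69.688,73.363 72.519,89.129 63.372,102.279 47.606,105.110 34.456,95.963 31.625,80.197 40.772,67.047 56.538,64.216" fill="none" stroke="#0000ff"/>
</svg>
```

G21
G90
G0 X69.688 Y36.956
M3 S645
G1 X72.519 Y21.190 F1845
G1 X63.372 Y8.040 F1845
G1 X47.606 Y5.209 F1845
G1 X34.456 Y14.356 F1845
G1 X31.625 Y30.122 F1845
G1 X40.772 Y43.272 F1845
G1 X56.538 Y46.103 F1845
G1 X69.688 Y36.956 F1845
M5
G0 X0.000 Y0.000

1 u = 1 mm; y_m = 110.319 − y.

[1] `<polygon>` regular polygon, #0000ff→score S645 F1845: (69.688,36.956) → (72.519,21.190) → (63.372,8.040) → (47.606,5.209) → (34.456,14.356) → (31.625,30.122) → (40.772,43.272) → (56.538,46.103) → (69.688,36.956) (closed)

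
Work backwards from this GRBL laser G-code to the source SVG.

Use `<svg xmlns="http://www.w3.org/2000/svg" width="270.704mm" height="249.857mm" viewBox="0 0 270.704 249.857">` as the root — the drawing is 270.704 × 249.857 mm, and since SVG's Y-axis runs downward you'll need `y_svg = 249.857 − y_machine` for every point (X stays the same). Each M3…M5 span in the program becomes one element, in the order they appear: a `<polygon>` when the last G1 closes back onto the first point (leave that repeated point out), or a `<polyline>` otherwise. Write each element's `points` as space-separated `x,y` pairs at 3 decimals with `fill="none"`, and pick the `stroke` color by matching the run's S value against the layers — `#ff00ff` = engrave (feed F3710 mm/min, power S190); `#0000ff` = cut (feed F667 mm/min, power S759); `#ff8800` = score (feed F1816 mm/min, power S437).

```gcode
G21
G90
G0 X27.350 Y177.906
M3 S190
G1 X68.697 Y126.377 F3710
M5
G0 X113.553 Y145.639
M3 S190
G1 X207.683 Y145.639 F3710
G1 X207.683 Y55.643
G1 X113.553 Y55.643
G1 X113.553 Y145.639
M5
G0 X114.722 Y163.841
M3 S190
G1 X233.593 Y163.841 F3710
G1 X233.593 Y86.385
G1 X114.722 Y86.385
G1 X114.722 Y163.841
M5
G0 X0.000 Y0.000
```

Each laser-on run becomes one SVG element. Flip Y back into SVG space with y_svg = 249.857 − y_machine. Every run uses S190, so all elements get stroke `#ff00ff` (engrave).

Run 1: The run is open, so emit a `<polyline>` with points (Y-flipped): 27.350,71.951 68.697,123.480.

Run 2: The run returns to its start, so emit a `<polygon>` with points (Y-flipped): 113.553,104.218 207.683,104.218 207.683,194.214 113.553,194.214.

Run 3: The run returns to its start, so emit a `<polygon>` with points (Y-flipped): 114.722,86.016 233.593,86.016 233.593,163.472 114.722,163.472.

<svg xmlns="http://www.w3.org/2000/svg" width="270.704mm" height="249.857mm" viewBox="0 0 270.704 249.857">
  <polyline points="27.350,71.951 68.697,123.480" fill="none" stroke="#ff00ff"/>
  <polygon points="113.553,104.218 207.683,104.218 207.683,194.214 113.553,194.214" fill="none" stroke="#ff00ff"/>
  <polygon points="114.722,86.016 233.593,86.016 233.593,163.472 114.722,163.472" fill="none" stroke="#ff00ff"/>
</svg>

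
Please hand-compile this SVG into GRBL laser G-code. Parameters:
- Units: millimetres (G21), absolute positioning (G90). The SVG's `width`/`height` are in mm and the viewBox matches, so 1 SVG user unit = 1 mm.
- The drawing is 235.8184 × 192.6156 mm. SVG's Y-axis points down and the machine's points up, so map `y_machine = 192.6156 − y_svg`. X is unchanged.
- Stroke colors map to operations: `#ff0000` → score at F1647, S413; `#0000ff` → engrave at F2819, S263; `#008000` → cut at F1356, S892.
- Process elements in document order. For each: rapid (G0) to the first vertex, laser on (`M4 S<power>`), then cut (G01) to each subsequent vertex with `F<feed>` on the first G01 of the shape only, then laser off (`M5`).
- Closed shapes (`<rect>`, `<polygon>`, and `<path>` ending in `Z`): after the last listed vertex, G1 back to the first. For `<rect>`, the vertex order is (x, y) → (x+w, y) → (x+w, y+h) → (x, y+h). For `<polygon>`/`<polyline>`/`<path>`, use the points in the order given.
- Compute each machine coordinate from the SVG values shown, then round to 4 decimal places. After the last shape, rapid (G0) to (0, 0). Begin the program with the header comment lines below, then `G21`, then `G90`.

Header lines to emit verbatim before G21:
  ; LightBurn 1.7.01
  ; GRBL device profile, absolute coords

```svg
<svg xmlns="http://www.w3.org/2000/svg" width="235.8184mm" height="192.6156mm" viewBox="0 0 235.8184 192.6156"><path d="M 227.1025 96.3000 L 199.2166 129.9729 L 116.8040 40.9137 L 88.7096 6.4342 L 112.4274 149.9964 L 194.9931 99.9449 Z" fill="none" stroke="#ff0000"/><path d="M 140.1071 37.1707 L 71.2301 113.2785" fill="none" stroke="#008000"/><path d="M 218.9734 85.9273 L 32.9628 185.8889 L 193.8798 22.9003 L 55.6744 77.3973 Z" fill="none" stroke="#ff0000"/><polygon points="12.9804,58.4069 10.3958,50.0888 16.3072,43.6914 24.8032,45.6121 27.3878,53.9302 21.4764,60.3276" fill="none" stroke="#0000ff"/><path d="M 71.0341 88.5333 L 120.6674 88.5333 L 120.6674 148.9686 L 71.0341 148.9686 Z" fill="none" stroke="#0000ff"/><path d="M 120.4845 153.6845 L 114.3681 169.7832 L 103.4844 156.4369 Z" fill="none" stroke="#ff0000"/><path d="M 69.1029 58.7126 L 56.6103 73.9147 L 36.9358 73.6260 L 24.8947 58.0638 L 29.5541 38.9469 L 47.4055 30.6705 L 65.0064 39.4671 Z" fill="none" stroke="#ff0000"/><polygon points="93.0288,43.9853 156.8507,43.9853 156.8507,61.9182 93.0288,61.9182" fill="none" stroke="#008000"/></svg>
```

viewBox `0 0 235.8184 192.6156` with mm width/height → 1 unit = 1 mm. Flip: y_m = 192.6156 − y_svg.

**Shape 1** — `<path>` closed polygon, stroke `#ff0000` → score (S413, F1647). Machine vertices: (227.1025,96.3156) → (199.2166,62.6427) → (116.8040,151.7019) → (88.7096,186.1814) → (112.4274,42.6192) → (194.9931,92.6707) → (227.1025,96.3156). Closed: final G1 returns to the first vertex.

**Shape 2** — `<path>` line segment, stroke `#008000` → cut (S892, F1356). Machine vertices: (140.1071,155.4449) → (71.2301,79.3371). Open path.

**Shape 3** — `<path>` closed polygon, stroke `#ff0000` → score (S413, F1647). Machine vertices: (218.9734,106.6883) → (32.9628,6.7267) → (193.8798,169.7153) → (55.6744,115.2183) → (218.9734,106.6883). Closed: final G1 returns to the first vertex.

**Shape 4** — `<polygon>` regular polygon, stroke `#0000ff` → engrave (S263, F2819). Machine vertices: (12.9804,134.2087) → (10.3958,142.5268) → (16.3072,148.9242) → (24.8032,147.0035) → (27.3878,138.6854) → (21.4764,132.2880) → (12.9804,134.2087). Closed: final G1 returns to the first vertex.

**Shape 5** — `<path>` rectangle, stroke `#0000ff` → engrave (S263, F2819). Machine vertices: (71.0341,104.0823) → (120.6674,104.0823) → (120.6674,43.6470) → (71.0341,43.6470) → (71.0341,104.0823). Closed: final G1 returns to the first vertex.

**Shape 6** — `<path>` regular polygon, stroke `#ff0000` → score (S413, F1647). Machine vertices: (120.4845,38.9311) → (114.3681,22.8324) → (103.4844,36.1787) → (120.4845,38.9311). Closed: final G1 returns to the first vertex.

**Shape 7** — `<path>` regular polygon, stroke `#ff0000` → score (S413, F1647). Machine vertices: (69.1029,133.9030) → (56.6103,118.7009) → (36.9358,118.9896) → (24.8947,134.5518) → (29.5541,153.6687) → (47.4055,161.9451) → (65.0064,153.1485) → (69.1029,133.9030). Closed: final G1 returns to the first vertex.

**Shape 8** — `<polygon>` rectangle, stroke `#008000` → cut (S892, F1356). Machine vertices: (93.0288,148.6303) → (156.8507,148.6303) → (156.8507,130.6974) → (93.0288,130.6974) → (93.0288,148.6303). Closed: final G1 returns to the first vertex.

; LightBurn 1.7.01
; GRBL device profile, absolute coords
G21
G90
G0 X227.1025 Y96.3156
M4 S413
G01 X199.2166 Y62.6427 F1647
G01 X116.8040 Y151.7019
G01 X88.7096 Y186.1814
G01 X112.4274 Y42.6192
G01 X194.9931 Y92.6707
G01 X227.1025 Y96.3156
M5
G0 X140.1071 Y155.4449
M4 S892
G01 X71.2301 Y79.3371 F1356
M5
G0 X218.9734 Y106.6883
M4 S413
G01 X32.9628 Y6.7267 F1647
G01 X193.8798 Y169.7153
G01 X55.6744 Y115.2183
G01 X218.9734 Y106.6883
M5
G0 X12.9804 Y134.2087
M4 S263
G01 X10.3958 Y142.5268 F2819
G01 X16.3072 Y148.9242
G01 X24.8032 Y147.0035
G01 X27.3878 Y138.6854
G01 X21.4764 Y132.2880
G01 X12.9804 Y134.2087
M5
G0 X71.0341 Y104.0823
M4 S263
G01 X120.6674 Y104.0823 F2819
G01 X120.6674 Y43.6470
G01 X71.0341 Y43.6470
G01 X71.0341 Y104.0823
M5
G0 X120.4845 Y38.9311
M4 S413
G01 X114.3681 Y22.8324 F1647
G01 X103.4844 Y36.1787
G01 X120.4845 Y38.9311
M5
G0 X69.1029 Y133.9030
M4 S413
G01 X56.6103 Y118.7009 F1647
G01 X36.9358 Y118.9896
G01 X24.8947 Y134.5518
G01 X29.5541 Y153.6687
G01 X47.4055 Y161.9451
G01 X65.0064 Y153.1485
G01 X69.1029 Y133.9030
M5
G0 X93.0288 Y148.6303
M4 S892
G01 X156.8507 Y148.6303 F1356
G01 X156.8507 Y130.6974
G01 X93.0288 Y130.6974
G01 X93.0288 Y148.6303
M5
G0 X0.0000 Y0.0000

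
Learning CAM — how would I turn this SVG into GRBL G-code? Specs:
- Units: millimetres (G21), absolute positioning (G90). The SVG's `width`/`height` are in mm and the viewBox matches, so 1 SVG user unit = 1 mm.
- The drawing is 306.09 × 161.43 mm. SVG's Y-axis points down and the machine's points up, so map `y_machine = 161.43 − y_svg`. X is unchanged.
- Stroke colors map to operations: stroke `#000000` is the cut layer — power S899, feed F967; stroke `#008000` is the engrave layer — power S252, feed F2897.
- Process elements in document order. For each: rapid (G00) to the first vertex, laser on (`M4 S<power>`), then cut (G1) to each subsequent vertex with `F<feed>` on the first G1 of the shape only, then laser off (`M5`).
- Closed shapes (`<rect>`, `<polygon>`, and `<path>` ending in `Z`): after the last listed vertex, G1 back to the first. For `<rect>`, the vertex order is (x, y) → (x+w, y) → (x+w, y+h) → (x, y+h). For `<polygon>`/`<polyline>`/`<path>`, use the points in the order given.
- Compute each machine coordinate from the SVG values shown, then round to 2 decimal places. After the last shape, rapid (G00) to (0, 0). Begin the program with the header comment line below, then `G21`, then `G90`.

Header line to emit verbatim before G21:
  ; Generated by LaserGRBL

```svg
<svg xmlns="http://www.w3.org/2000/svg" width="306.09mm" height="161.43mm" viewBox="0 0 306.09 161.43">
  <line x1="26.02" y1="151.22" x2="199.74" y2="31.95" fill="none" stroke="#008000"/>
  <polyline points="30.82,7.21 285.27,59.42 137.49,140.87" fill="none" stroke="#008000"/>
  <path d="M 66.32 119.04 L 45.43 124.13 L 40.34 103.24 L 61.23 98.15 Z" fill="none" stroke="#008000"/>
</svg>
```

viewBox `0 0 306.09 161.43` with mm width/height → 1 unit = 1 mm. Flip: y_m = 161.43 − y_svg.

**Shape 1** — `<line>` line segment, stroke `#008000` → engrave (S252, F2897). Machine vertices: (26.02,10.21) → (199.74,129.48). Open path.

**Shape 2** — `<polyline>` open polyline, stroke `#008000` → engrave (S252, F2897). Machine vertices: (30.82,154.22) → (285.27,102.01) → (137.49,20.56). Open path.

**Shape 3** — `<path>` regular polygon, stroke `#008000` → engrave (S252, F2897). Machine vertices: (66.32,42.39) → (45.43,37.30) → (40.34,58.19) → (61.23,63.28) → (66.32,42.39). Closed: final G1 returns to the first vertex.

; Generated by LaserGRBL
G21
G90
G00 X26.02 Y10.21
M4 S252
G1 X199.74 Y129.48 F2897
M5
G00 X30.82 Y154.22
M4 S252
G1 X285.27 Y102.01 F2897
G1 X137.49 Y20.56
M5
G00 X66.32 Y42.39
M4 S252
G1 X45.43 Y37.30 F2897
G1 X40.34 Y58.19
G1 X61.23 Y63.28
G1 X66.32 Y42.39
M5
G00 X0.00 Y0.00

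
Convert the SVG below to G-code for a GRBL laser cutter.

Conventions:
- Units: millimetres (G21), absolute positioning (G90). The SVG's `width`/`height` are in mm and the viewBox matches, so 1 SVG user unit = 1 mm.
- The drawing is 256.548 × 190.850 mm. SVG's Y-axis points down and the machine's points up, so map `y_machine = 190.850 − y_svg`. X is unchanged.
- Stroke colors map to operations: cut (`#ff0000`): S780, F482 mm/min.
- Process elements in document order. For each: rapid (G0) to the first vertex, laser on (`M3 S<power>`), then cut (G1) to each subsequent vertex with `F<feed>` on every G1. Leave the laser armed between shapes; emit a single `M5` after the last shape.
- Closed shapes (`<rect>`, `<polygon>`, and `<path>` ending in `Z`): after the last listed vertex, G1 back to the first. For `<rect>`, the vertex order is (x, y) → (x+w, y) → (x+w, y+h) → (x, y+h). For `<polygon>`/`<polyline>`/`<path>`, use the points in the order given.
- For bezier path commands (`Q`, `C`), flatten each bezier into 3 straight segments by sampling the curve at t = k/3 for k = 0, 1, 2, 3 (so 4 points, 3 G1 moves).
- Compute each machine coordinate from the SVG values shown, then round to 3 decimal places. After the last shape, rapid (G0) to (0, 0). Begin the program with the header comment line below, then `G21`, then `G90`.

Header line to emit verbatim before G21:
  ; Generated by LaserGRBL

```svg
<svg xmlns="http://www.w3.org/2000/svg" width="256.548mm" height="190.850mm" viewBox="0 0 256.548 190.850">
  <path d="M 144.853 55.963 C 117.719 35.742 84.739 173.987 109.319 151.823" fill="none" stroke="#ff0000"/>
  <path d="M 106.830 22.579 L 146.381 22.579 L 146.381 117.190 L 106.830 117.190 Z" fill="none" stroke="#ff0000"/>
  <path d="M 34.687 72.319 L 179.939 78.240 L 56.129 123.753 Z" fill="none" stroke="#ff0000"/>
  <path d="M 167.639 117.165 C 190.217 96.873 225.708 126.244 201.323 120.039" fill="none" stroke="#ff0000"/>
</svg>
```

; Generated by LaserGRBL
G21
G90
G0 X144.853 Y134.887
M3 S780
G1 X118.119 Y114.096 F482
G1 X101.577 Y58.522 F482
G1 X109.319 Y39.027 F482
G0 X106.830 Y168.271
M3 S780
G1 X146.381 Y168.271 F482
G1 X146.381 Y73.660 F482
G1 X106.830 Y73.660 F482
G1 X106.830 Y168.271 F482
G0 X34.687 Y118.531
M3 S780
G1 X179.939 Y112.610 F482
G1 X56.129 Y67.097 F482
G1 X34.687 Y118.531 F482
G0 X167.639 Y73.685
M3 S780
G1 X191.825 Y80.580 F482
G1 X208.445 Y73.308 F482
G1 X201.323 Y70.811 F482
M5
G0 X0.000 Y0.000

viewBox `0 0 256.548 190.850` with mm width/height → 1 unit = 1 mm. Flip: y_m = 190.850 − y_svg.

**Shape 1** — `<path>` cubic bezier, stroke `#ff0000` → cut (S780, F482). Control points (SVG): P0=(144.853,55.963), P1=(117.719,35.742), P2=(84.739,173.987), P3=(109.319,151.823); sampled at t=k/3. Machine vertices: (144.853,134.887) → (118.119,114.096) → (101.577,58.522) → (109.319,39.027). Open path.

**Shape 2** — `<path>` rectangle, stroke `#ff0000` → cut (S780, F482). Machine vertices: (106.830,168.271) → (146.381,168.271) → (146.381,73.660) → (106.830,73.660) → (106.830,168.271). Closed: final G1 returns to the first vertex.

**Shape 3** — `<path>` closed polygon, stroke `#ff0000` → cut (S780, F482). Machine vertices: (34.687,118.531) → (179.939,112.610) → (56.129,67.097) → (34.687,118.531). Closed: final G1 returns to the first vertex.

**Shape 4** — `<path>` cubic bezier, stroke `#ff0000` → cut (S780, F482). Control points (SVG): P0=(167.639,117.165), P1=(190.217,96.873), P2=(225.708,126.244), P3=(201.323,120.039); sampled at t=k/3. Machine vertices: (167.639,73.685) → (191.825,80.580) → (208.445,73.308) → (201.323,70.811). Open path.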